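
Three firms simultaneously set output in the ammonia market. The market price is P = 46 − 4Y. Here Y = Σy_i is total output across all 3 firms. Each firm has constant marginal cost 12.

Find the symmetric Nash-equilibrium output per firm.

A representative firm's profit is π_i = y_i(46 − 4Y) − 12y_i, with Y = y_i + Σ_{j≠i} y_j.
First-order condition: 34 − 8y_i − 4Σ_{j≠i} y_j = 0.
In a symmetric equilibrium every firm chooses the same y, so Σ_{j≠i} y_j = 2y. The condition becomes 34 − 16y = 0, giving y = 34/16 = 2.125.

2.125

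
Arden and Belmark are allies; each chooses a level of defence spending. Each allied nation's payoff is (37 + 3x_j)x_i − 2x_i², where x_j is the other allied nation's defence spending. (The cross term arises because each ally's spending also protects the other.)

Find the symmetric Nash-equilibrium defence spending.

Arden's payoff is (37 + 3x_B)x_A − 2x_A².
∂π/∂x_A = 37 + 3x_B − 4x_A = 0, so x_A = 9.25 + 0.75x_B.
Setting x_A = x_B in the reaction function: x_A = 9.25 + 0.75x_A, so x_A = 9.25 / 0.25 = 37.

37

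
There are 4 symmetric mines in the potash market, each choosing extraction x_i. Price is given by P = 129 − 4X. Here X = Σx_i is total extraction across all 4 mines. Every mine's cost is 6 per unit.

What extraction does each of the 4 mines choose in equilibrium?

6.15

A representative mine's profit is π_i = x_i(129 − 4X) − 6x_i, with X = x_i + Σ_{j≠i} x_j.
First-order condition: 123 − 8x_i − 4Σ_{j≠i} x_j = 0.
In a symmetric equilibrium every mine chooses the same x, so Σ_{j≠i} x_j = 3x. The condition becomes 123 − 20x = 0, giving x = 123/20 = 6.15.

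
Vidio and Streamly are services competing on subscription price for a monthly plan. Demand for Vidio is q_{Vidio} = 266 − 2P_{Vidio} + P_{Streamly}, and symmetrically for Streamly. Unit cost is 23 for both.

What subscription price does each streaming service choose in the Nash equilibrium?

104

Vidio's profit: π = (P_{Vidio} − 23)(266 − 2P_{Vidio} + P_{Streamly}).
∂π/∂P_{Vidio} = 312 − 4P_{Vidio} + P_{Streamly} = 0 ⇒ P_{Vidio} = 78 + 0.25P_{Streamly}.
The game is symmetric, so in equilibrium P_{Streamly} = P_{Vidio}: the reaction function gives 0.75P_{Vidio} = 78, hence P_{Vidio} = 104.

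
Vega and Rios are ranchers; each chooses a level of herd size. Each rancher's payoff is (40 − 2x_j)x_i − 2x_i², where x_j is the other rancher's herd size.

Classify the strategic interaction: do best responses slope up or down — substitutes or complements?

strategic substitutes

Vega's payoff is (40 − 2x_R)x_V − 2x_V².
∂π/∂x_V = 40 − 2x_R − 4x_V = 0, so x_V = 10 − 0.5x_R.
The best-response slope dx_V/dx_R = −0.5 < 0: the reaction function is downward-sloping, so the choices are strategic substitutes.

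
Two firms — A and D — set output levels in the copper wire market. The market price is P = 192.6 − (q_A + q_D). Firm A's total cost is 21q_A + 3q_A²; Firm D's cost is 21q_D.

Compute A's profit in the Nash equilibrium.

523.4944

Firm A's profit: π = q_A(192.6 − (q_A + q_D)) − 21q_A − 3q_A².
∂π/∂q_A = 171.6 − 8q_A − q_D = 0, so q_A = 21.45 − 0.125q_D.
For D: ∂π/∂q_D = 171.6 − 2q_D − q_A = 0 ⇒ q_D = 85.8 − 0.5q_A.
Plugging q_D into A's best response: q_A = 21.45 − 0.125(85.8 − 0.5q_A) ⇒ 0.9375q_A = 10.725, so q_A = 11.44.
Then q_D = 85.8 − 0.5·11.44 = 80.08.
Price P = 192.6 − 91.52 = 101.08.
A's profit: (101.08 − 21)·11.44 − 3(11.44)² = 523.4944.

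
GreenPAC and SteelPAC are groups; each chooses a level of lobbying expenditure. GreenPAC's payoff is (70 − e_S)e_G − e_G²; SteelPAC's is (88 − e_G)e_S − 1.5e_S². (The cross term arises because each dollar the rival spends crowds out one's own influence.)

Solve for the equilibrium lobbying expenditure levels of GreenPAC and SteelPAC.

Expanding GreenPAC's payoff: 70e_G − e_Se_G − e_G².
∂π/∂e_G = 70 − e_S − 2e_G = 0, so e_G = 35 − 0.5e_S.
Likewise for SteelPAC: e_S = 88/3 − (1/3)e_G.
Substituting the second reaction function into the first: e_G = 35 − 0.5(88/3 − (1/3)e_G), which gives (5/6)e_G = 61/3 ⇒ e_G = 24.4.
Then e_S = 88/3 − (1/3)·24.4 = 21.2.

24.4, 21.2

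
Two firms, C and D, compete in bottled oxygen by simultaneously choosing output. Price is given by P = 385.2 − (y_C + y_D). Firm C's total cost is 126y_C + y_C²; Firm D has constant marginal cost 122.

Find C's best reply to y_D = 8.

Firm C's profit: π = y_C(385.2 − (y_C + y_D)) − 126y_C − y_C².
∂π/∂y_C = 259.2 − 4y_C − y_D = 0, so y_C = 64.8 − 0.25y_D.
At y_D = 8: y_C = 64.8 − 0.25·8 = 62.8.

62.8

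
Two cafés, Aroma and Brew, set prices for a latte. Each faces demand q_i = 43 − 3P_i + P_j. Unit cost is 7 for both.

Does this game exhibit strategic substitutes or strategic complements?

Aroma's profit: π = (P_{Aroma} − 7)(43 − 3P_{Aroma} + P_{Brew}).
∂π/∂P_{Aroma} = 64 − 6P_{Aroma} + P_{Brew} = 0 ⇒ P_{Aroma} = 32/3 + (1/6)P_{Brew}.
The best-response slope dP_{Aroma}/dP_{Brew} = 1/6 > 0: the reaction function is upward-sloping, so the choices are strategic complements.

strategic complements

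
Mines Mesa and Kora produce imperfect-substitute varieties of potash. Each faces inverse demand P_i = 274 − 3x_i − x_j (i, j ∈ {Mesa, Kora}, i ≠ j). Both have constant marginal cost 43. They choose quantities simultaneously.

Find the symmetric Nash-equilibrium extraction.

Mine Mesa's profit: π = x_{Mesa}(274 − 3x_{Mesa} − x_{Kora}) − 43x_{Mesa}.
∂π/∂x_{Mesa} = 231 − 6x_{Mesa} − x_{Kora} = 0 ⇒ x_{Mesa} = 38.5 − (1/6)x_{Kora}.
The game is symmetric, so in equilibrium x_{Kora} = x_{Mesa}: the reaction function gives (7/6)x_{Mesa} = 38.5, hence x_{Mesa} = 33.

33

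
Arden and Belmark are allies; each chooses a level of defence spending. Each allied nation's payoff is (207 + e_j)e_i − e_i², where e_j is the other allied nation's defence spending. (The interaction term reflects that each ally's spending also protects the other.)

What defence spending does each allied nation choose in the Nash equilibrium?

Arden's payoff is (207 + e_B)e_A − e_A².
∂π/∂e_A = 207 + e_B − 2e_A = 0, so e_A = 103.5 + 0.5e_B.
By symmetry e_B = e_A; substituting into the reaction function, 0.5e_A = 103.5 and e_A = 207.

207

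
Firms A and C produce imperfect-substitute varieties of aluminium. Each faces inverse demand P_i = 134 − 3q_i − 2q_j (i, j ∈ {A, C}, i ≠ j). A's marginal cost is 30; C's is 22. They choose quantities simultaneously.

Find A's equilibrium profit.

Firm A's profit: π = q_A(134 − 3q_A − 2q_C) − 30q_A.
∂π/∂q_A = 104 − 6q_A − 2q_C = 0 ⇒ q_A = 52/3 − (1/3)q_C.
Similarly q_C = 56/3 − (1/3)q_A.
Plugging q_C into A's best response: q_A = 52/3 − (1/3)(56/3 − (1/3)q_A) ⇒ (8/9)q_A = 100/9, so q_A = 12.5.
Then q_C = 56/3 − (1/3)·12.5 = 14.5.
P_A = 134 − 3·12.5 − 2·14.5 = 67.5.
Profit = (67.5 − 30)·12.5 = 468.75.

468.75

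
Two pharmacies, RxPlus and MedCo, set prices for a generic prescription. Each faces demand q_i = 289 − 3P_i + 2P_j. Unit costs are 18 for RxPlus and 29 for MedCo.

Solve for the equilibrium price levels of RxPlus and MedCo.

RxPlus's profit: π = (P_{RxPlus} − 18)(289 − 3P_{RxPlus} + 2P_{MedCo}).
∂π/∂P_{RxPlus} = 343 − 6P_{RxPlus} + 2P_{MedCo} = 0 ⇒ P_{RxPlus} = 343/6 + (1/3)P_{MedCo}.
Similarly P_{MedCo} = 188/3 + (1/3)P_{RxPlus}.
Plugging P_{MedCo} into RxPlus's best response: P_{RxPlus} = 343/6 + (1/3)(188/3 + (1/3)P_{RxPlus}) ⇒ (8/9)P_{RxPlus} = 1405/18, so P_{RxPlus} = 87.8125.
Then P_{MedCo} = 188/3 + (1/3)·87.8125 = 91.9375.

87.8125, 91.9375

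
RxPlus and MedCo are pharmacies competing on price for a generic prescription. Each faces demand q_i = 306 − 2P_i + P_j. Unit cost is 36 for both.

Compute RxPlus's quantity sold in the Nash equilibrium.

180

RxPlus's profit: π = (P_{RxPlus} − 36)(306 − 2P_{RxPlus} + P_{MedCo}).
∂π/∂P_{RxPlus} = 378 − 4P_{RxPlus} + P_{MedCo} = 0 ⇒ P_{RxPlus} = 94.5 + 0.25P_{MedCo}.
The game is symmetric, so in equilibrium P_{MedCo} = P_{RxPlus}: the reaction function gives 0.75P_{RxPlus} = 94.5, hence P_{RxPlus} = 126.
q_{RxPlus} = 306 − 2·126 + 126 = 180.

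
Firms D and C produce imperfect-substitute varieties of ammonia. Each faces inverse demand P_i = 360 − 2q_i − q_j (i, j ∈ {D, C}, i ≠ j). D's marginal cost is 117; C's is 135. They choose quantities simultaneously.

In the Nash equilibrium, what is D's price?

Firm D's profit: π = q_D(360 − 2q_D − q_C) − 117q_D.
∂π/∂q_D = 243 − 4q_D − q_C = 0 ⇒ q_D = 60.75 − 0.25q_C.
Similarly q_C = 56.25 − 0.25q_D.
Solving the two reaction functions simultaneously: (1 − (−0.25)(−0.25))q_D = 60.75 − 0.25·56.25, so 0.9375q_D = 46.6875 and q_D = 49.8.
Then q_C = 56.25 − 0.25·49.8 = 43.8.
P_D = 360 − 2·49.8 − 43.8 = 216.6.

216.6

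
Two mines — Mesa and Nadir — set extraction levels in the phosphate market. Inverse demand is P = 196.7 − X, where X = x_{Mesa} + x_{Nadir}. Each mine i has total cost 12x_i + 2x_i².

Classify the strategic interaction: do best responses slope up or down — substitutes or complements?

strategic substitutes

Mine Mesa's profit: π = x_{Mesa}(196.7 − (x_{Mesa} + x_{Nadir})) − 12x_{Mesa} − 2x_{Mesa}².
∂π/∂x_{Mesa} = 184.7 − 6x_{Mesa} − x_{Nadir} = 0, so x_{Mesa} = 1847/60 − (1/6)x_{Nadir}.
The best-response slope dx_{Mesa}/dx_{Nadir} = −1/6 < 0: the reaction function is downward-sloping, so the choices are strategic substitutes.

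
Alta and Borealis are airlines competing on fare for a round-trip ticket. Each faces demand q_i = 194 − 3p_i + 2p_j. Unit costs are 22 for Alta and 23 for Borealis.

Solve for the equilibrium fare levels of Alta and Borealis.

65.1875, 65.5625

Alta's profit: π = (p_{Alta} − 22)(194 − 3p_{Alta} + 2p_{Borealis}).
∂π/∂p_{Alta} = 260 − 6p_{Alta} + 2p_{Borealis} = 0 ⇒ p_{Alta} = 130/3 + (1/3)p_{Borealis}.
Similarly p_{Borealis} = 263/6 + (1/3)p_{Alta}.
Substituting the second reaction function into the first: p_{Alta} = 130/3 + (1/3)(263/6 + (1/3)p_{Alta}), which gives (8/9)p_{Alta} = 1043/18 ⇒ p_{Alta} = 65.1875.
Then p_{Borealis} = 263/6 + (1/3)·65.1875 = 65.5625.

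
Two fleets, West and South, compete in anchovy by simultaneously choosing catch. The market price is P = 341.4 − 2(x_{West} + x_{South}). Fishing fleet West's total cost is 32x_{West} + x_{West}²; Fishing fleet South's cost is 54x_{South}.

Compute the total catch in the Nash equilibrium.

Fishing fleet West's profit: π = x_{West}(341.4 − 2(x_{West} + x_{South})) − 32x_{West} − x_{West}².
∂π/∂x_{West} = 309.4 − 6x_{West} − 2x_{South} = 0, so x_{West} = 1547/30 − (1/3)x_{South}.
For South: ∂π/∂x_{South} = 287.4 − 4x_{South} − 2x_{West} = 0 ⇒ x_{South} = 71.85 − 0.5x_{West}.
Plugging x_{South} into West's best response: x_{West} = 1547/30 − (1/3)(71.85 − 0.5x_{West}) ⇒ (5/6)x_{West} = 1657/60, so x_{West} = 33.14.
Then x_{South} = 71.85 − 0.5·33.14 = 55.28.
Total catch: 33.14 + 55.28 = 88.42.

88.42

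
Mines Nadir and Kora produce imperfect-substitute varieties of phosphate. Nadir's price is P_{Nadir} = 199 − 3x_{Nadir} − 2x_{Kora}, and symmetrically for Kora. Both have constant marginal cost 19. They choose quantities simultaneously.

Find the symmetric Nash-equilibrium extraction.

Mine Nadir's profit: π = x_{Nadir}(199 − 3x_{Nadir} − 2x_{Kora}) − 19x_{Nadir}.
∂π/∂x_{Nadir} = 180 − 6x_{Nadir} − 2x_{Kora} = 0 ⇒ x_{Nadir} = 30 − (1/3)x_{Kora}.
Setting x_{Nadir} = x_{Kora} in the reaction function: x_{Nadir} = 30 − (1/3)x_{Nadir}, so x_{Nadir} = 30 / (4/3) = 22.5.

22.5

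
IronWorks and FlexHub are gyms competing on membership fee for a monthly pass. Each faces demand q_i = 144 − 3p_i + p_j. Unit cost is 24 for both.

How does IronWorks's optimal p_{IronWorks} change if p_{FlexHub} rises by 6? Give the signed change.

1

IronWorks's profit: π = (p_{IronWorks} − 24)(144 − 3p_{IronWorks} + p_{FlexHub}).
∂π/∂p_{IronWorks} = 216 − 6p_{IronWorks} + p_{FlexHub} = 0 ⇒ p_{IronWorks} = 36 + (1/6)p_{FlexHub}.
The reaction-function slope is 1/6, so a 6-unit rise in p_{FlexHub} moves p_{IronWorks} by 1/6 × 6 = 1. IronWorks's best response rises — the actions are strategic complements.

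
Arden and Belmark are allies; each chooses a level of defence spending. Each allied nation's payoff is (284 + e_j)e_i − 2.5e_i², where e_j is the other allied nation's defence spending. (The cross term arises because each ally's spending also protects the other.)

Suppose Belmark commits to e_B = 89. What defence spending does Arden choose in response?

74.6

Arden's payoff is (284 + e_B)e_A − 2.5e_A².
∂π/∂e_A = 284 + e_B − 5e_A = 0, so e_A = 56.8 + 0.2e_B.
At e_B = 89: e_A = 56.8 + 0.2·89 = 74.6.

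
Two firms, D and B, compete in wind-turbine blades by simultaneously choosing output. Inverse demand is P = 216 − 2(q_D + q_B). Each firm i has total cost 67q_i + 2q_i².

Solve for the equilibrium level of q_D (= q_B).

Firm D's profit: π = q_D(216 − 2(q_D + q_B)) − 67q_D − 2q_D².
∂π/∂q_D = 149 − 8q_D − 2q_B = 0, so q_D = 18.625 − 0.25q_B.
Setting q_D = q_B in the reaction function: q_D = 18.625 − 0.25q_D, so q_D = 18.625 / 1.25 = 14.9.

14.9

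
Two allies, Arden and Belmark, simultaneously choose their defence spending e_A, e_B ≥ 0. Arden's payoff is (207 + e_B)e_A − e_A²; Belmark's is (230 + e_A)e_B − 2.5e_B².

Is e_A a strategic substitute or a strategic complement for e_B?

Expanding Arden's payoff: 207e_A + e_Be_A − e_A².
∂π/∂e_A = 207 + e_B − 2e_A = 0, so e_A = 103.5 + 0.5e_B.
The best-response slope de_A/de_B = 0.5 > 0: the reaction function is upward-sloping, so the choices are strategic complements.

strategic complements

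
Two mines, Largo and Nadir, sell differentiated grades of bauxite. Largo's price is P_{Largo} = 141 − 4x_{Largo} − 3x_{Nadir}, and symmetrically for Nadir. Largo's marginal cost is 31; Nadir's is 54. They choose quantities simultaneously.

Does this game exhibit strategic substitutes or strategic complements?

Mine Largo's profit: π = x_{Largo}(141 − 4x_{Largo} − 3x_{Nadir}) − 31x_{Largo}.
∂π/∂x_{Largo} = 110 − 8x_{Largo} − 3x_{Nadir} = 0 ⇒ x_{Largo} = 13.75 − 0.375x_{Nadir}.
The best-response slope dx_{Largo}/dx_{Nadir} = −0.375 < 0: the reaction function is downward-sloping, so the choices are strategic substitutes.

strategic substitutes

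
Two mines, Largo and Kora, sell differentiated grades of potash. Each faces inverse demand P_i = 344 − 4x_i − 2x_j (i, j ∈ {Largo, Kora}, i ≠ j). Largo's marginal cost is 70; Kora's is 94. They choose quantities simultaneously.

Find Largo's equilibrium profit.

3180.96

Mine Largo's profit: π = x_{Largo}(344 − 4x_{Largo} − 2x_{Kora}) − 70x_{Largo}.
∂π/∂x_{Largo} = 274 − 8x_{Largo} − 2x_{Kora} = 0 ⇒ x_{Largo} = 34.25 − 0.25x_{Kora}.
Similarly x_{Kora} = 31.25 − 0.25x_{Largo}.
Plugging x_{Kora} into Largo's best response: x_{Largo} = 34.25 − 0.25(31.25 − 0.25x_{Largo}) ⇒ 0.9375x_{Largo} = 26.4375, so x_{Largo} = 28.2.
Then x_{Kora} = 31.25 − 0.25·28.2 = 24.2.
P_{Largo} = 344 − 4·28.2 − 2·24.2 = 182.8.
Profit = (182.8 − 70)·28.2 = 3180.96.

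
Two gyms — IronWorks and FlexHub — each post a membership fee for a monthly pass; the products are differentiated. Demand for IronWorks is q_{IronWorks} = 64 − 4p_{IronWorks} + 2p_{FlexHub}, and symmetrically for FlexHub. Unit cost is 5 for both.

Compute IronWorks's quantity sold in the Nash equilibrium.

IronWorks's profit: π = (p_{IronWorks} − 5)(64 − 4p_{IronWorks} + 2p_{FlexHub}).
∂π/∂p_{IronWorks} = 84 − 8p_{IronWorks} + 2p_{FlexHub} = 0 ⇒ p_{IronWorks} = 10.5 + 0.25p_{FlexHub}.
Setting p_{IronWorks} = p_{FlexHub} in the reaction function: p_{IronWorks} = 10.5 + 0.25p_{IronWorks}, so p_{IronWorks} = 10.5 / 0.75 = 14.
q_{IronWorks} = 64 − 4·14 + 2·14 = 36.

36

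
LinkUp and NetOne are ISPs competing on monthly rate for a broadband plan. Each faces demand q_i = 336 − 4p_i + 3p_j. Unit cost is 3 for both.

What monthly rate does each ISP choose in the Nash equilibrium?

LinkUp's profit: π = (p_{LinkUp} − 3)(336 − 4p_{LinkUp} + 3p_{NetOne}).
∂π/∂p_{LinkUp} = 348 − 8p_{LinkUp} + 3p_{NetOne} = 0 ⇒ p_{LinkUp} = 43.5 + 0.375p_{NetOne}.
By symmetry p_{NetOne} = p_{LinkUp}; substituting into the reaction function, 0.625p_{LinkUp} = 43.5 and p_{LinkUp} = 69.6.

69.6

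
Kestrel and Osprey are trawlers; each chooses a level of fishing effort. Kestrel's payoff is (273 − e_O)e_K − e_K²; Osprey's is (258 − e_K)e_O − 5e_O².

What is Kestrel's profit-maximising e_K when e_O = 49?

112

Expanding Kestrel's payoff: 273e_K − e_Oe_K − e_K².
∂π/∂e_K = 273 − e_O − 2e_K = 0, so e_K = 136.5 − 0.5e_O.
At e_O = 49: e_K = 136.5 − 0.5·49 = 112.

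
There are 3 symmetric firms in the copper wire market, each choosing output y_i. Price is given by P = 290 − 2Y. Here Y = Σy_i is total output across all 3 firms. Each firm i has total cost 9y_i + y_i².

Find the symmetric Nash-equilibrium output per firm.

28.1

A representative firm's profit is π_i = y_i(290 − 2Y) − 9y_i − y_i², with Y = y_i + Σ_{j≠i} y_j.
First-order condition: 281 − 6y_i − 2Σ_{j≠i} y_j = 0.
In a symmetric equilibrium every firm chooses the same y, so Σ_{j≠i} y_j = 2y. The condition becomes 281 − 10y = 0, giving y = 281/10 = 28.1.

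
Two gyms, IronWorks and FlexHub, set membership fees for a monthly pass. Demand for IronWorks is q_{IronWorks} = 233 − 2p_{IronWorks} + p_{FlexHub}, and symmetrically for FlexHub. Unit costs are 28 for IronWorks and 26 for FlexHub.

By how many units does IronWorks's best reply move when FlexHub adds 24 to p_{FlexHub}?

6

IronWorks's profit: π = (p_{IronWorks} − 28)(233 − 2p_{IronWorks} + p_{FlexHub}).
∂π/∂p_{IronWorks} = 289 − 4p_{IronWorks} + p_{FlexHub} = 0 ⇒ p_{IronWorks} = 72.25 + 0.25p_{FlexHub}.
The reaction-function slope is 0.25, so a 24-unit rise in p_{FlexHub} moves p_{IronWorks} by 0.25 × 24 = 6. IronWorks's best response rises — the actions are strategic complements.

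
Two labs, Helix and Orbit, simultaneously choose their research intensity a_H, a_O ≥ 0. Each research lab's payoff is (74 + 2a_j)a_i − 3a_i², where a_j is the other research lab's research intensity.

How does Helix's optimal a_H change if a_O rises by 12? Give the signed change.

4

Helix's payoff is (74 + 2a_O)a_H − 3a_H².
∂π/∂a_H = 74 + 2a_O − 6a_H = 0, so a_H = 37/3 + (1/3)a_O.
The reaction-function slope is 1/3, so a 12-unit rise in a_O moves a_H by 1/3 × 12 = 4. Helix's best response rises — the actions are strategic complements.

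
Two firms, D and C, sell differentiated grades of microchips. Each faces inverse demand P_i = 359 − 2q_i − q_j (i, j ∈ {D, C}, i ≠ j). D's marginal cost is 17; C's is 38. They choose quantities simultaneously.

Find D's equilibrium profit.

Firm D's profit: π = q_D(359 − 2q_D − q_C) − 17q_D.
∂π/∂q_D = 342 − 4q_D − q_C = 0 ⇒ q_D = 85.5 − 0.25q_C.
Similarly q_C = 80.25 − 0.25q_D.
Plugging q_C into D's best response: q_D = 85.5 − 0.25(80.25 − 0.25q_D) ⇒ 0.9375q_D = 65.4375, so q_D = 69.8.
Then q_C = 80.25 − 0.25·69.8 = 62.8.
P_D = 359 − 2·69.8 − 62.8 = 156.6.
Profit = (156.6 − 17)·69.8 = 9744.08.

9744.08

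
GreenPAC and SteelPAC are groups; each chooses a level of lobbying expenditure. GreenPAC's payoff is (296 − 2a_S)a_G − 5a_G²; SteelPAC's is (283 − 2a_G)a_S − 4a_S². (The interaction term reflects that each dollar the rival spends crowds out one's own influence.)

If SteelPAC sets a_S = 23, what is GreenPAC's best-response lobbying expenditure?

25

Expanding GreenPAC's payoff: 296a_G − 2a_Sa_G − 5a_G².
∂π/∂a_G = 296 − 2a_S − 10a_G = 0, so a_G = 29.6 − 0.2a_S.
At a_S = 23: a_G = 29.6 − 0.2·23 = 25.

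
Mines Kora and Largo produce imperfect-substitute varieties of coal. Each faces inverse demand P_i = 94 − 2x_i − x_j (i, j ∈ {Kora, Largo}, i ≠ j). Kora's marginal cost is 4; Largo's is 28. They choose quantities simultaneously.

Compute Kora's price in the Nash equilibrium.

Mine Kora's profit: π = x_{Kora}(94 − 2x_{Kora} − x_{Largo}) − 4x_{Kora}.
∂π/∂x_{Kora} = 90 − 4x_{Kora} − x_{Largo} = 0 ⇒ x_{Kora} = 22.5 − 0.25x_{Largo}.
Similarly x_{Largo} = 16.5 − 0.25x_{Kora}.
Substituting the second reaction function into the first: x_{Kora} = 22.5 − 0.25(16.5 − 0.25x_{Kora}), which gives 0.9375x_{Kora} = 18.375 ⇒ x_{Kora} = 19.6.
Then x_{Largo} = 16.5 − 0.25·19.6 = 11.6.
P_{Kora} = 94 − 2·19.6 − 11.6 = 43.2.

43.2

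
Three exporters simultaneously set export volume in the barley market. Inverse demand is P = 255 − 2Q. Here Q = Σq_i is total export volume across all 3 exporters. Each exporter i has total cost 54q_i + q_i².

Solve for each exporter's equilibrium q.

20.1

A representative exporter's profit is π_i = q_i(255 − 2Q) − 54q_i − q_i², with Q = q_i + Σ_{j≠i} q_j.
First-order condition: 201 − 6q_i − 2Σ_{j≠i} q_j = 0.
With identical exporters, set every q_j = q: then 201 − 6q − 4q = 0, i.e. q = 201/10 = 20.1.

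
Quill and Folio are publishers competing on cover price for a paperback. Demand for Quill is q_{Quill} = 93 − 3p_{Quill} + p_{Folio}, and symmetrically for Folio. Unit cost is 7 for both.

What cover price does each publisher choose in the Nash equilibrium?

Quill's profit: π = (p_{Quill} − 7)(93 − 3p_{Quill} + p_{Folio}).
∂π/∂p_{Quill} = 114 − 6p_{Quill} + p_{Folio} = 0 ⇒ p_{Quill} = 19 + (1/6)p_{Folio}.
The game is symmetric, so in equilibrium p_{Folio} = p_{Quill}: the reaction function gives (5/6)p_{Quill} = 19, hence p_{Quill} = 22.8.

22.8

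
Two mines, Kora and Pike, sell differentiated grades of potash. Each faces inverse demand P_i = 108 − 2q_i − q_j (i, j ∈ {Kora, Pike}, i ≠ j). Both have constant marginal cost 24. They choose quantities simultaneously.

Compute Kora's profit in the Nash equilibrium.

Mine Kora's profit: π = q_{Kora}(108 − 2q_{Kora} − q_{Pike}) − 24q_{Kora}.
∂π/∂q_{Kora} = 84 − 4q_{Kora} − q_{Pike} = 0 ⇒ q_{Kora} = 21 − 0.25q_{Pike}.
The game is symmetric, so in equilibrium q_{Pike} = q_{Kora}: the reaction function gives 1.25q_{Kora} = 21, hence q_{Kora} = 16.8.
P_{Kora} = 108 − 2·16.8 − 16.8 = 57.6.
Profit = (57.6 − 24)·16.8 = 564.48.

564.48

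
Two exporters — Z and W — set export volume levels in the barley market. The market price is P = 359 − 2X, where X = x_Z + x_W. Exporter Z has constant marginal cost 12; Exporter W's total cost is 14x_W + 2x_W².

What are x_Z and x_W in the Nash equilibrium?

Exporter Z's profit: π = x_Z(359 − 2(x_Z + x_W)) − 12x_Z.
∂π/∂x_Z = 347 − 4x_Z − 2x_W = 0, so x_Z = 86.75 − 0.5x_W.
For W: ∂π/∂x_W = 345 − 8x_W − 2x_Z = 0 ⇒ x_W = 43.125 − 0.25x_Z.
Solving the two reaction functions simultaneously: (1 − (−0.5)(−0.25))x_Z = 86.75 − 0.5·43.125, so 0.875x_Z = 65.1875 and x_Z = 74.5.
Then x_W = 43.125 − 0.25·74.5 = 24.5.

74.5, 24.5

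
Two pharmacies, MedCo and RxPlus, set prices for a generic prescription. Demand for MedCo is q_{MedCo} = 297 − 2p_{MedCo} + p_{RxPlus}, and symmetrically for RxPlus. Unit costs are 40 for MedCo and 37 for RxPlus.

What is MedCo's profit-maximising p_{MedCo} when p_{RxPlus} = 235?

MedCo's profit: π = (p_{MedCo} − 40)(297 − 2p_{MedCo} + p_{RxPlus}).
∂π/∂p_{MedCo} = 377 − 4p_{MedCo} + p_{RxPlus} = 0 ⇒ p_{MedCo} = 94.25 + 0.25p_{RxPlus}.
At p_{RxPlus} = 235: p_{MedCo} = 94.25 + 0.25·235 = 153.

153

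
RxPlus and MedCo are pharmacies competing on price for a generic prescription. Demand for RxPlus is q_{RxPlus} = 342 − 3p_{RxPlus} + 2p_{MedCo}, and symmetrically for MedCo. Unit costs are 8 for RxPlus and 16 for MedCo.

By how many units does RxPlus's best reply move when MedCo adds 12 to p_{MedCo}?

RxPlus's profit: π = (p_{RxPlus} − 8)(342 − 3p_{RxPlus} + 2p_{MedCo}).
∂π/∂p_{RxPlus} = 366 − 6p_{RxPlus} + 2p_{MedCo} = 0 ⇒ p_{RxPlus} = 61 + (1/3)p_{MedCo}.
The reaction-function slope is 1/3, so a 12-unit rise in p_{MedCo} moves p_{RxPlus} by 1/3 × 12 = 4. RxPlus's best response rises — the actions are strategic complements.

4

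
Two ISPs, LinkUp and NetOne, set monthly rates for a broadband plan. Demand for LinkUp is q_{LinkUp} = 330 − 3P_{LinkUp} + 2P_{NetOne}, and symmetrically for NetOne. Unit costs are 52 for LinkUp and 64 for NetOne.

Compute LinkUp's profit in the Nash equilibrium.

15444.1875

LinkUp's profit: π = (P_{LinkUp} − 52)(330 − 3P_{LinkUp} + 2P_{NetOne}).
∂π/∂P_{LinkUp} = 486 − 6P_{LinkUp} + 2P_{NetOne} = 0 ⇒ P_{LinkUp} = 81 + (1/3)P_{NetOne}.
Similarly P_{NetOne} = 87 + (1/3)P_{LinkUp}.
Plugging P_{NetOne} into LinkUp's best response: P_{LinkUp} = 81 + (1/3)(87 + (1/3)P_{LinkUp}) ⇒ (8/9)P_{LinkUp} = 110, so P_{LinkUp} = 123.75.
Then P_{NetOne} = 87 + (1/3)·123.75 = 128.25.
q_{LinkUp} = 330 − 3·123.75 + 2·128.25 = 215.25.
Profit = (123.75 − 52)·215.25 = 15444.1875.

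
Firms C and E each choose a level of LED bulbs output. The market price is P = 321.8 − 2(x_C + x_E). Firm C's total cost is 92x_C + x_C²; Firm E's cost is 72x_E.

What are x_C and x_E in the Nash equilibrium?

Firm C's profit: π = x_C(321.8 − 2(x_C + x_E)) − 92x_C − x_C².
∂π/∂x_C = 229.8 − 6x_C − 2x_E = 0, so x_C = 38.3 − (1/3)x_E.
For E: ∂π/∂x_E = 249.8 − 4x_E − 2x_C = 0 ⇒ x_E = 62.45 − 0.5x_C.
Substituting the second reaction function into the first: x_C = 38.3 − (1/3)(62.45 − 0.5x_C), which gives (5/6)x_C = 1049/60 ⇒ x_C = 20.98.
Then x_E = 62.45 − 0.5·20.98 = 51.96.

20.98, 51.96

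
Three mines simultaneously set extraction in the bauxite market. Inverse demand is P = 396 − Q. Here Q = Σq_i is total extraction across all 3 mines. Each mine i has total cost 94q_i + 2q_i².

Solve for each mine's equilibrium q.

A representative mine's profit is π_i = q_i(396 − Q) − 94q_i − 2q_i², with Q = q_i + Σ_{j≠i} q_j.
First-order condition: 302 − 6q_i − Σ_{j≠i} q_j = 0.
In a symmetric equilibrium every mine chooses the same q, so Σ_{j≠i} q_j = 2q. The condition becomes 302 − 8q = 0, giving q = 302/8 = 37.75.

37.75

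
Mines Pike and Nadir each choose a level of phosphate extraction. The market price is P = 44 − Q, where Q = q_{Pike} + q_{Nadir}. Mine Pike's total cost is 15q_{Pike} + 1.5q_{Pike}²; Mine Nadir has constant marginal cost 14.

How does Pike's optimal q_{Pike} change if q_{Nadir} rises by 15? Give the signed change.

Mine Pike's profit: π = q_{Pike}(44 − (q_{Pike} + q_{Nadir})) − 15q_{Pike} − 1.5q_{Pike}².
∂π/∂q_{Pike} = 29 − 5q_{Pike} − q_{Nadir} = 0, so q_{Pike} = 5.8 − 0.2q_{Nadir}.
The reaction-function slope is −0.2, so a 15-unit rise in q_{Nadir} moves q_{Pike} by −0.2 × 15 = −3. Pike's best response falls — the actions are strategic substitutes.

-3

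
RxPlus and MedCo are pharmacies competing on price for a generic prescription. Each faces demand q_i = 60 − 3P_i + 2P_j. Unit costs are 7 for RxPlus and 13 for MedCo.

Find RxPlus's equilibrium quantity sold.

RxPlus's profit: π = (P_{RxPlus} − 7)(60 − 3P_{RxPlus} + 2P_{MedCo}).
∂π/∂P_{RxPlus} = 81 − 6P_{RxPlus} + 2P_{MedCo} = 0 ⇒ P_{RxPlus} = 13.5 + (1/3)P_{MedCo}.
Similarly P_{MedCo} = 16.5 + (1/3)P_{RxPlus}.
Solving the two reaction functions simultaneously: (1 − (1/3)(1/3))P_{RxPlus} = 13.5 + (1/3)·16.5, so (8/9)P_{RxPlus} = 19 and P_{RxPlus} = 21.375.
Then P_{MedCo} = 16.5 + (1/3)·21.375 = 23.625.
q_{RxPlus} = 60 − 3·21.375 + 2·23.625 = 43.125.

43.125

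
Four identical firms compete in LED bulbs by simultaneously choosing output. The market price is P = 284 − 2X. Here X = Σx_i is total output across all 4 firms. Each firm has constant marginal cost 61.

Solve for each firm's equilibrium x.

22.3

A representative firm's profit is π_i = x_i(284 − 2X) − 61x_i, with X = x_i + Σ_{j≠i} x_j.
First-order condition: 223 − 4x_i − 2Σ_{j≠i} x_j = 0.
In a symmetric equilibrium every firm chooses the same x, so Σ_{j≠i} x_j = 3x. The condition becomes 223 − 10x = 0, giving x = 223/10 = 22.3.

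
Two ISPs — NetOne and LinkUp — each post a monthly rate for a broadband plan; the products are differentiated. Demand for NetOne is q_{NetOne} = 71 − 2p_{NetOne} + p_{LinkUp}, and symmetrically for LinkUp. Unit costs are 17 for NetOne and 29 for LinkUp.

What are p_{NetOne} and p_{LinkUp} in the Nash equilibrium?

36.6, 41.4

NetOne's profit: π = (p_{NetOne} − 17)(71 − 2p_{NetOne} + p_{LinkUp}).
∂π/∂p_{NetOne} = 105 − 4p_{NetOne} + p_{LinkUp} = 0 ⇒ p_{NetOne} = 26.25 + 0.25p_{LinkUp}.
Similarly p_{LinkUp} = 32.25 + 0.25p_{NetOne}.
Plugging p_{LinkUp} into NetOne's best response: p_{NetOne} = 26.25 + 0.25(32.25 + 0.25p_{NetOne}) ⇒ 0.9375p_{NetOne} = 34.3125, so p_{NetOne} = 36.6.
Then p_{LinkUp} = 32.25 + 0.25·36.6 = 41.4.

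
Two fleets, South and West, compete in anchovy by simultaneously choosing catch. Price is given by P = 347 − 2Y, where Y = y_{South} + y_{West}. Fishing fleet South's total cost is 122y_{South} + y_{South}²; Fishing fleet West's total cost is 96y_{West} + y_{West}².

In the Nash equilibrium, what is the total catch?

59.5

Fishing fleet South's profit: π = y_{South}(347 − 2(y_{South} + y_{West})) − 122y_{South} − y_{South}².
∂π/∂y_{South} = 225 − 6y_{South} − 2y_{West} = 0, so y_{South} = 37.5 − (1/3)y_{West}.
By the same steps for West: y_{West} = 251/6 − (1/3)y_{South}.
Plugging y_{West} into South's best response: y_{South} = 37.5 − (1/3)(251/6 − (1/3)y_{South}) ⇒ (8/9)y_{South} = 212/9, so y_{South} = 26.5.
Then y_{West} = 251/6 − (1/3)·26.5 = 33.
Total catch: 26.5 + 33 = 59.5.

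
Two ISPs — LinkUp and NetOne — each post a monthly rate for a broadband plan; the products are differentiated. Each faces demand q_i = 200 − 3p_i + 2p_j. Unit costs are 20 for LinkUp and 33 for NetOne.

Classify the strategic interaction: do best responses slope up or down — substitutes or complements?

strategic complements

LinkUp's profit: π = (p_{LinkUp} − 20)(200 − 3p_{LinkUp} + 2p_{NetOne}).
∂π/∂p_{LinkUp} = 260 − 6p_{LinkUp} + 2p_{NetOne} = 0 ⇒ p_{LinkUp} = 130/3 + (1/3)p_{NetOne}.
The best-response slope dp_{LinkUp}/dp_{NetOne} = 1/3 > 0: the reaction function is upward-sloping, so the choices are strategic complements.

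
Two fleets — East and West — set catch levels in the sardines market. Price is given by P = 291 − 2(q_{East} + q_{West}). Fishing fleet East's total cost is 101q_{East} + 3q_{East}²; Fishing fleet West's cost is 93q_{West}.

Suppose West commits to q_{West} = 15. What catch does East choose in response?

16

Fishing fleet East's profit: π = q_{East}(291 − 2(q_{East} + q_{West})) − 101q_{East} − 3q_{East}².
∂π/∂q_{East} = 190 − 10q_{East} − 2q_{West} = 0, so q_{East} = 19 − 0.2q_{West}.
At q_{West} = 15: q_{East} = 19 − 0.2·15 = 16.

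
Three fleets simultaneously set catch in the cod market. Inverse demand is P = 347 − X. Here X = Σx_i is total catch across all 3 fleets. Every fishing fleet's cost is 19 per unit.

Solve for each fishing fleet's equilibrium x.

82

A representative fishing fleet's profit is π_i = x_i(347 − X) − 19x_i, with X = x_i + Σ_{j≠i} x_j.
First-order condition: 328 − 2x_i − Σ_{j≠i} x_j = 0.
In a symmetric equilibrium every fishing fleet chooses the same x, so Σ_{j≠i} x_j = 2x. The condition becomes 328 − 4x = 0, giving x = 328/4 = 82.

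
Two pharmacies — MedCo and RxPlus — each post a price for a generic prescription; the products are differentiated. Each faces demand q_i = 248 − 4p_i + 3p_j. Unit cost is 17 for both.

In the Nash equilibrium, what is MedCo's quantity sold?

184.8

MedCo's profit: π = (p_{MedCo} − 17)(248 − 4p_{MedCo} + 3p_{RxPlus}).
∂π/∂p_{MedCo} = 316 − 8p_{MedCo} + 3p_{RxPlus} = 0 ⇒ p_{MedCo} = 39.5 + 0.375p_{RxPlus}.
Setting p_{MedCo} = p_{RxPlus} in the reaction function: p_{MedCo} = 39.5 + 0.375p_{MedCo}, so p_{MedCo} = 39.5 / 0.625 = 63.2.
q_{MedCo} = 248 − 4·63.2 + 3·63.2 = 184.8.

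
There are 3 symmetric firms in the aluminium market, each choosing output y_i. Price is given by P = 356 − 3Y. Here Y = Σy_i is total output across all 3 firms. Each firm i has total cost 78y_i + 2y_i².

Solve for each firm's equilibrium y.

A representative firm's profit is π_i = y_i(356 − 3Y) − 78y_i − 2y_i², with Y = y_i + Σ_{j≠i} y_j.
First-order condition: 278 − 10y_i − 3Σ_{j≠i} y_j = 0.
In a symmetric equilibrium every firm chooses the same y, so Σ_{j≠i} y_j = 2y. The condition becomes 278 − 16y = 0, giving y = 278/16 = 17.375.

17.375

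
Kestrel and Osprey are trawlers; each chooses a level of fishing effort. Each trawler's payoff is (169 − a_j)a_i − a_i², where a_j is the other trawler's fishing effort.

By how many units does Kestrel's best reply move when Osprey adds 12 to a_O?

Kestrel's payoff is (169 − a_O)a_K − a_K².
∂π/∂a_K = 169 − a_O − 2a_K = 0, so a_K = 84.5 − 0.5a_O.
The reaction-function slope is −0.5, so a 12-unit rise in a_O moves a_K by −0.5 × 12 = −6. Kestrel's best response falls — the actions are strategic substitutes.

-6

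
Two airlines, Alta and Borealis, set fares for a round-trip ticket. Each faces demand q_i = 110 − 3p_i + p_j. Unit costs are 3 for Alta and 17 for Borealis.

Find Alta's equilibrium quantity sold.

Alta's profit: π = (p_{Alta} − 3)(110 − 3p_{Alta} + p_{Borealis}).
∂π/∂p_{Alta} = 119 − 6p_{Alta} + p_{Borealis} = 0 ⇒ p_{Alta} = 119/6 + (1/6)p_{Borealis}.
Similarly p_{Borealis} = 161/6 + (1/6)p_{Alta}.
Substituting the second reaction function into the first: p_{Alta} = 119/6 + (1/6)(161/6 + (1/6)p_{Alta}), which gives (35/36)p_{Alta} = 875/36 ⇒ p_{Alta} = 25.
Then p_{Borealis} = 161/6 + (1/6)·25 = 31.
q_{Alta} = 110 − 3·25 + 31 = 66.

66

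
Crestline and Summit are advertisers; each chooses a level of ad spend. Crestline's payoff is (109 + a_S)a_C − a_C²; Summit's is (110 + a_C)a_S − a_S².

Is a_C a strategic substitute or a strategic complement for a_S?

strategic complements

Expanding Crestline's payoff: 109a_C + a_Sa_C − a_C².
∂π/∂a_C = 109 + a_S − 2a_C = 0, so a_C = 54.5 + 0.5a_S.
The best-response slope da_C/da_S = 0.5 > 0: the reaction function is upward-sloping, so the choices are strategic complements.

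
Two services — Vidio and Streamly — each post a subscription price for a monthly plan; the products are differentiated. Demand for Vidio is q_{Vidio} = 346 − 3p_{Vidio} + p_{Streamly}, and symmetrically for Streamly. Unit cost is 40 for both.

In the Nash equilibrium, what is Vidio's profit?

8490.72

Vidio's profit: π = (p_{Vidio} − 40)(346 − 3p_{Vidio} + p_{Streamly}).
∂π/∂p_{Vidio} = 466 − 6p_{Vidio} + p_{Streamly} = 0 ⇒ p_{Vidio} = 233/3 + (1/6)p_{Streamly}.
Setting p_{Vidio} = p_{Streamly} in the reaction function: p_{Vidio} = 233/3 + (1/6)p_{Vidio}, so p_{Vidio} = (233/3) / (5/6) = 93.2.
q_{Vidio} = 346 − 3·93.2 + 93.2 = 159.6.
Profit = (93.2 − 40)·159.6 = 8490.72.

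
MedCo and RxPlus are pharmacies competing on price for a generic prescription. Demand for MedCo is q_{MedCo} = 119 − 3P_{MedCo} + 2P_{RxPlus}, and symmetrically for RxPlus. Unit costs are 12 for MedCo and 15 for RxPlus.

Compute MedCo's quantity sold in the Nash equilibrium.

MedCo's profit: π = (P_{MedCo} − 12)(119 − 3P_{MedCo} + 2P_{RxPlus}).
∂π/∂P_{MedCo} = 155 − 6P_{MedCo} + 2P_{RxPlus} = 0 ⇒ P_{MedCo} = 155/6 + (1/3)P_{RxPlus}.
Similarly P_{RxPlus} = 82/3 + (1/3)P_{MedCo}.
Solving the two reaction functions simultaneously: (1 − (1/3)(1/3))P_{MedCo} = 155/6 + (1/3)·(82/3), so (8/9)P_{MedCo} = 629/18 and P_{MedCo} = 39.3125.
Then P_{RxPlus} = 82/3 + (1/3)·39.3125 = 40.4375.
q_{MedCo} = 119 − 3·39.3125 + 2·40.4375 = 81.9375.

81.9375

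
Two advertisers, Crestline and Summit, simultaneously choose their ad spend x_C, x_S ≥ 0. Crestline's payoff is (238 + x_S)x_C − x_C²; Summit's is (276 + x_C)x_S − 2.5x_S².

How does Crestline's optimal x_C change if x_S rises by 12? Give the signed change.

Expanding Crestline's payoff: 238x_C + x_Sx_C − x_C².
∂π/∂x_C = 238 + x_S − 2x_C = 0, so x_C = 119 + 0.5x_S.
The reaction-function slope is 0.5, so a 12-unit rise in x_S moves x_C by 0.5 × 12 = 6. Crestline's best response rises — the actions are strategic complements.

6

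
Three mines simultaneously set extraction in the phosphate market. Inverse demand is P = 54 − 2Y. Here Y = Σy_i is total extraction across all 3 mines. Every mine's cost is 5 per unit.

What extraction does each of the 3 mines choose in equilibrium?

A representative mine's profit is π_i = y_i(54 − 2Y) − 5y_i, with Y = y_i + Σ_{j≠i} y_j.
First-order condition: 49 − 4y_i − 2Σ_{j≠i} y_j = 0.
In a symmetric equilibrium every mine chooses the same y, so Σ_{j≠i} y_j = 2y. The condition becomes 49 − 8y = 0, giving y = 49/8 = 6.125.

6.125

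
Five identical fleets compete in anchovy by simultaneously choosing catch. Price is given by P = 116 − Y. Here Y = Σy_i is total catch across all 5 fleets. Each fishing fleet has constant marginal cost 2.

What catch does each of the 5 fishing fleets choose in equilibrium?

19

A representative fishing fleet's profit is π_i = y_i(116 − Y) − 2y_i, with Y = y_i + Σ_{j≠i} y_j.
First-order condition: 114 − 2y_i − Σ_{j≠i} y_j = 0.
With identical fishing fleets, set every y_j = y: then 114 − 2y − 4y = 0, i.e. y = 114/6 = 19.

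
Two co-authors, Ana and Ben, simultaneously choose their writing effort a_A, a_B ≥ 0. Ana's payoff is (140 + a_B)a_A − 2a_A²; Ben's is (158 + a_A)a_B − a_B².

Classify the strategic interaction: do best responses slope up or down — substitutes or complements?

Expanding Ana's payoff: 140a_A + a_Ba_A − 2a_A².
∂π/∂a_A = 140 + a_B − 4a_A = 0, so a_A = 35 + 0.25a_B.
The best-response slope da_A/da_B = 0.25 > 0: the reaction function is upward-sloping, so the choices are strategic complements.

strategic complements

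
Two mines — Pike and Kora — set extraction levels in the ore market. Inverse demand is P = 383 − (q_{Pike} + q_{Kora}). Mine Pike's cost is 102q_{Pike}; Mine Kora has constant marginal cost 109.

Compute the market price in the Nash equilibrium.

Mine Pike's profit: π = q_{Pike}(383 − (q_{Pike} + q_{Kora})) − 102q_{Pike}.
∂π/∂q_{Pike} = 281 − 2q_{Pike} − q_{Kora} = 0, so q_{Pike} = 140.5 − 0.5q_{Kora}.
By the same steps for Kora: q_{Kora} = 137 − 0.5q_{Pike}.
Substituting the second reaction function into the first: q_{Pike} = 140.5 − 0.5(137 − 0.5q_{Pike}), which gives 0.75q_{Pike} = 72 ⇒ q_{Pike} = 96.
Then q_{Kora} = 137 − 0.5·96 = 89.
Equilibrium price: P = 383 − 185 = 198.

198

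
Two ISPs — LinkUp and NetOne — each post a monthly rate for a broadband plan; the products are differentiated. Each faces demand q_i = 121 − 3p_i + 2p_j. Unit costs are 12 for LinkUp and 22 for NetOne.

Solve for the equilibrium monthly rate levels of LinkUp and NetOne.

LinkUp's profit: π = (p_{LinkUp} − 12)(121 − 3p_{LinkUp} + 2p_{NetOne}).
∂π/∂p_{LinkUp} = 157 − 6p_{LinkUp} + 2p_{NetOne} = 0 ⇒ p_{LinkUp} = 157/6 + (1/3)p_{NetOne}.
Similarly p_{NetOne} = 187/6 + (1/3)p_{LinkUp}.
Plugging p_{NetOne} into LinkUp's best response: p_{LinkUp} = 157/6 + (1/3)(187/6 + (1/3)p_{LinkUp}) ⇒ (8/9)p_{LinkUp} = 329/9, so p_{LinkUp} = 41.125.
Then p_{NetOne} = 187/6 + (1/3)·41.125 = 44.875.

41.125, 44.875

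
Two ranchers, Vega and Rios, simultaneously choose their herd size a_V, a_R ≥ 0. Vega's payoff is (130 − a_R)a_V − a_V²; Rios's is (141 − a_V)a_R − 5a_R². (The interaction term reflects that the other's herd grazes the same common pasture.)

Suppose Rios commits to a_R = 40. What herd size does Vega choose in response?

Expanding Vega's payoff: 130a_V − a_Ra_V − a_V².
∂π/∂a_V = 130 − a_R − 2a_V = 0, so a_V = 65 − 0.5a_R.
At a_R = 40: a_V = 65 − 0.5·40 = 45.

45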